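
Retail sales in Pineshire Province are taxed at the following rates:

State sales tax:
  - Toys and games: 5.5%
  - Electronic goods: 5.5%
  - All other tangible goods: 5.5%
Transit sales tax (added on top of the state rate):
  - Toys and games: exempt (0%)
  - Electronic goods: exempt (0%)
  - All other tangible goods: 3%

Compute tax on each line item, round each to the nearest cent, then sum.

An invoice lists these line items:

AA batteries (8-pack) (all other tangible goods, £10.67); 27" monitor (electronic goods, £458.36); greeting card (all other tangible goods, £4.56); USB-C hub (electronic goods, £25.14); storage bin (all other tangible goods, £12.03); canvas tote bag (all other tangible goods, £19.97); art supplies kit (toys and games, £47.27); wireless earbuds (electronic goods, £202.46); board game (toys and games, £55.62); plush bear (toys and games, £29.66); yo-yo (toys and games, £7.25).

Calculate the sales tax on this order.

AA batteries (8-pack) £10.67: all other tangible goods → 5.5% + 3% transit = 8.5% → £0.91
27" monitor £458.36: electronic goods → 5.5% + 0% transit = 5.5% → £25.21
Greeting card £4.56: all other tangible goods → 5.5% + 3% transit = 8.5% → £0.39
USB-C hub £25.14: electronic goods → 5.5% + 0% transit = 5.5% → £1.38
Storage bin £12.03: all other tangible goods → 5.5% + 3% transit = 8.5% → £1.02
Canvas tote bag £19.97: all other tangible goods → 5.5% + 3% transit = 8.5% → £1.70
Art supplies kit £47.27: toys and games → 5.5% + 0% transit = 5.5% → £2.60
Wireless earbuds £202.46: electronic goods → 5.5% + 0% transit = 5.5% → £11.14
Board game £55.62: toys and games → 5.5% + 0% transit = 5.5% → £3.06
Plush bear £29.66: toys and games → 5.5% + 0% transit = 5.5% → £1.63
Yo-yo £7.25: toys and games → 5.5% + 0% transit = 5.5% → £0.40
Total tax = £0.91 + £25.21 + £0.39 + £1.38 + £1.02 + £1.70 + £2.60 + £11.14 + £3.06 + £1.63 + £0.40 = £49.44

£49.44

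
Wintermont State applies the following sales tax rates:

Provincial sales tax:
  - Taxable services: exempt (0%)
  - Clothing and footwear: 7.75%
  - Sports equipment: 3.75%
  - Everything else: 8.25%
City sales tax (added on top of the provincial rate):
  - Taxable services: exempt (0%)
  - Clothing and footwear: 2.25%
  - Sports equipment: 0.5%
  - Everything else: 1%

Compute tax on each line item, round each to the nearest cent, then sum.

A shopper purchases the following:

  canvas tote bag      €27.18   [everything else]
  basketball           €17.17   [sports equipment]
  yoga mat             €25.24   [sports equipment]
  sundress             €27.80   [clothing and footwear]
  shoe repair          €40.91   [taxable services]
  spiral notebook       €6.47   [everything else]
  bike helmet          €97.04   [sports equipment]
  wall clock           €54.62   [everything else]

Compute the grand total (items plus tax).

Canvas tote bag €27.18: everything else → 8.25% + 1% city = 9.25% → €2.51
Basketball €17.17: sports equipment → 3.75% + 0.5% city = 4.25% → €0.73
Yoga mat €25.24: sports equipment → 3.75% + 0.5% city = 4.25% → €1.07
Sundress €27.80: clothing and footwear → 7.75% + 2.25% city = 10% → €2.78
Shoe repair €40.91: taxable services → 0% + 0% city = 0% → €0.00
Spiral notebook €6.47: everything else → 8.25% + 1% city = 9.25% → €0.60
Bike helmet €97.04: sports equipment → 3.75% + 0.5% city = 4.25% → €4.12
Wall clock €54.62: everything else → 8.25% + 1% city = 9.25% → €5.05
Subtotal = €296.43; tax = €16.86; total due = €313.29

€313.29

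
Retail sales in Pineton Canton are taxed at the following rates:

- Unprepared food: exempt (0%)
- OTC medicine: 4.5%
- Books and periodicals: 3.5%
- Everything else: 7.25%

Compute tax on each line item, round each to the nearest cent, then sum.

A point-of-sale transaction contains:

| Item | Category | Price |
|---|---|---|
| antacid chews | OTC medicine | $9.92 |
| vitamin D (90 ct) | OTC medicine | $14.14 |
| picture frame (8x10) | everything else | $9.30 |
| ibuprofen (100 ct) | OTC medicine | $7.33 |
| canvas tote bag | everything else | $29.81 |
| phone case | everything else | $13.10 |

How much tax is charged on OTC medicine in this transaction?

$1.42

Antacid chews $9.92: OTC medicine → 4.5% → $0.45
Vitamin D (90 ct) $14.14: OTC medicine → 4.5% → $0.64
Ibuprofen (100 ct) $7.33: OTC medicine → 4.5% → $0.33
Tax on OTC medicine = $0.45 + $0.64 + $0.33 = $1.42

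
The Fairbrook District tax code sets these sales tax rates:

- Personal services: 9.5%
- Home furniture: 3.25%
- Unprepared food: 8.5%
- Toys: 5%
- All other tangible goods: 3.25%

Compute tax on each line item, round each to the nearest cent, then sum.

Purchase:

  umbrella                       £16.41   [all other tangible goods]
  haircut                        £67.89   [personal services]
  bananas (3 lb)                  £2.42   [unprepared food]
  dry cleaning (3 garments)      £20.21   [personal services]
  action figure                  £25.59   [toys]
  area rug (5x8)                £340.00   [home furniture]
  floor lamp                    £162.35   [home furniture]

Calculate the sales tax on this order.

Umbrella £16.41: all other tangible goods → 3.25% → £0.53
Haircut £67.89: personal services → 9.5% → £6.45
Bananas (3 lb) £2.42: unprepared food → 8.5% → £0.21
Dry cleaning (3 garments) £20.21: personal services → 9.5% → £1.92
Action figure £25.59: toys → 5% → £1.28
Area rug (5x8) £340.00: home furniture → 3.25% → £11.05
Floor lamp £162.35: home furniture → 3.25% → £5.28
Total tax = £0.53 + £6.45 + £0.21 + £1.92 + £1.28 + £11.05 + £5.28 = £26.72

£26.72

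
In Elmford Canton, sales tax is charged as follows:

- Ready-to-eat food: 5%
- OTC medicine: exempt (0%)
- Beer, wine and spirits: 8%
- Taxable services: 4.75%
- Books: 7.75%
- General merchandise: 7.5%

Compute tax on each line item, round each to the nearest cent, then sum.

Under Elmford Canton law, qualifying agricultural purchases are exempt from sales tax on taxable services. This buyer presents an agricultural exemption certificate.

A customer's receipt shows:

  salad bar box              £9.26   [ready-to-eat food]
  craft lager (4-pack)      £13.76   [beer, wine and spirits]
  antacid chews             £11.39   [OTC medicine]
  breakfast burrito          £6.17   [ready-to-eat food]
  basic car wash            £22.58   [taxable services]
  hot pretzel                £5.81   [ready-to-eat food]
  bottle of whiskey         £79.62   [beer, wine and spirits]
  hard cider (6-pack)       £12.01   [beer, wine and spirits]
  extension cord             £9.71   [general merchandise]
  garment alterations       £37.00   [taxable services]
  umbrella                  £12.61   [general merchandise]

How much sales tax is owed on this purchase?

Salad bar box £9.26: ready-to-eat food → 5% → £0.46
Craft lager (4-pack) £13.76: beer, wine and spirits → 8% → £1.10
Antacid chews £11.39: OTC medicine → 0% → £0.00
Breakfast burrito £6.17: ready-to-eat food → 5% → £0.31
Basic car wash £22.58: taxable services, buyer-exempt → 0% → £0.00
Hot pretzel £5.81: ready-to-eat food → 5% → £0.29
Bottle of whiskey £79.62: beer, wine and spirits → 8% → £6.37
Hard cider (6-pack) £12.01: beer, wine and spirits → 8% → £0.96
Extension cord £9.71: general merchandise → 7.5% → £0.73
Garment alterations £37.00: taxable services, buyer-exempt → 0% → £0.00
Umbrella £12.61: general merchandise → 7.5% → £0.95
Total tax = £0.46 + £1.10 + £0.31 + £0.29 + £6.37 + £0.96 + £0.73 + £0.95 = £11.17

£11.17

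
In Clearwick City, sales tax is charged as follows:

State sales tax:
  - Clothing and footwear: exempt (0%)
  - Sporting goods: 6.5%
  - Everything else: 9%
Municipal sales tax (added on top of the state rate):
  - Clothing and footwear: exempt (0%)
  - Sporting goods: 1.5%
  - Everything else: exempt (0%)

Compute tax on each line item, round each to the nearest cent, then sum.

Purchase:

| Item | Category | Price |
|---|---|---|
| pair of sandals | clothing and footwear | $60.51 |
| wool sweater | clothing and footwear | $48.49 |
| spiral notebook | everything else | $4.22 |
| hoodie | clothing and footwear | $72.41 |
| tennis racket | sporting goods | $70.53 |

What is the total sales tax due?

$6.02

Pair of sandals $60.51: clothing and footwear → 0% + 0% municipal = 0% → $0.00
Wool sweater $48.49: clothing and footwear → 0% + 0% municipal = 0% → $0.00
Spiral notebook $4.22: everything else → 9% + 0% municipal = 9% → $0.38
Hoodie $72.41: clothing and footwear → 0% + 0% municipal = 0% → $0.00
Tennis racket $70.53: sporting goods → 6.5% + 1.5% municipal = 8% → $5.64
Total tax = $0.38 + $5.64 = $6.02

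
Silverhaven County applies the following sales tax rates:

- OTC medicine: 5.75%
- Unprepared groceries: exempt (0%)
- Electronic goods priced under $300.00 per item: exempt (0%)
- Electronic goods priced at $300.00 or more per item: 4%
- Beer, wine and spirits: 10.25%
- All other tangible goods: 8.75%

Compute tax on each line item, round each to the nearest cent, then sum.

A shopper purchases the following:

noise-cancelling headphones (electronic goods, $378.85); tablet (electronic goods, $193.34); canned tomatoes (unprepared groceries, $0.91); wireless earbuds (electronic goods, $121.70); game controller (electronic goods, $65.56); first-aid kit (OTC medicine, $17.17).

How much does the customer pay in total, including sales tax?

$793.67

Noise-cancelling headphones $378.85: electronic goods, $300.00 or more → 4% → $15.15
Tablet $193.34: electronic goods, under $300.00 → 0% → $0.00
Canned tomatoes $0.91: unprepared groceries → 0% → $0.00
Wireless earbuds $121.70: electronic goods, under $300.00 → 0% → $0.00
Game controller $65.56: electronic goods, under $300.00 → 0% → $0.00
First-aid kit $17.17: OTC medicine → 5.75% → $0.99
Subtotal = $777.53; tax = $16.14; total due = $793.67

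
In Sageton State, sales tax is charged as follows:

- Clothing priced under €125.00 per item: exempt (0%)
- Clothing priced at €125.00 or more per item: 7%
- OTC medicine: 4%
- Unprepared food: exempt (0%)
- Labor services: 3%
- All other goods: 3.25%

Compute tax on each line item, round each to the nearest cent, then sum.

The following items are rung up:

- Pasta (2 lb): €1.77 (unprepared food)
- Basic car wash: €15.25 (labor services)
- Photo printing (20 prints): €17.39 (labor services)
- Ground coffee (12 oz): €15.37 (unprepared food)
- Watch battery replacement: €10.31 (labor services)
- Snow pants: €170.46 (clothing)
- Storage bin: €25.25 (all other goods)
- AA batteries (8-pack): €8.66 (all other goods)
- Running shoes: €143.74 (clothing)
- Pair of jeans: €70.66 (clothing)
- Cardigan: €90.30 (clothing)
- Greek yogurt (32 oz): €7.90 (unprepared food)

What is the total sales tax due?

€24.38

Pasta (2 lb) €1.77: unprepared food → 0% → €0.00
Basic car wash €15.25: labor services → 3% → €0.46
Photo printing (20 prints) €17.39: labor services → 3% → €0.52
Ground coffee (12 oz) €15.37: unprepared food → 0% → €0.00
Watch battery replacement €10.31: labor services → 3% → €0.31
Snow pants €170.46: clothing, €125.00 or more → 7% → €11.93
Storage bin €25.25: all other goods → 3.25% → €0.82
AA batteries (8-pack) €8.66: all other goods → 3.25% → €0.28
Running shoes €143.74: clothing, €125.00 or more → 7% → €10.06
Pair of jeans €70.66: clothing, under €125.00 → 0% → €0.00
Cardigan €90.30: clothing, under €125.00 → 0% → €0.00
Greek yogurt (32 oz) €7.90: unprepared food → 0% → €0.00
Total tax = €0.46 + €0.52 + €0.31 + €11.93 + €0.82 + €0.28 + €10.06 = €24.38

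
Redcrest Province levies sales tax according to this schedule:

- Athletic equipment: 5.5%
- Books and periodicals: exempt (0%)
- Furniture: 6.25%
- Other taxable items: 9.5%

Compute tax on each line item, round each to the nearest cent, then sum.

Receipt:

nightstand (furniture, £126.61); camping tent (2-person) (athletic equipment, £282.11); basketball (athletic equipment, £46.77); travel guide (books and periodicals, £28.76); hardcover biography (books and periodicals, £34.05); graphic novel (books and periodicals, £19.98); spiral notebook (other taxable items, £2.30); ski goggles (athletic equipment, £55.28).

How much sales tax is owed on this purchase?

Nightstand £126.61: furniture → 6.25% → £7.91
Camping tent (2-person) £282.11: athletic equipment → 5.5% → £15.52
Basketball £46.77: athletic equipment → 5.5% → £2.57
Travel guide £28.76: books and periodicals → 0% → £0.00
Hardcover biography £34.05: books and periodicals → 0% → £0.00
Graphic novel £19.98: books and periodicals → 0% → £0.00
Spiral notebook £2.30: other taxable items → 9.5% → £0.22
Ski goggles £55.28: athletic equipment → 5.5% → £3.04
Total tax = £7.91 + £15.52 + £2.57 + £0.22 + £3.04 = £29.26

£29.26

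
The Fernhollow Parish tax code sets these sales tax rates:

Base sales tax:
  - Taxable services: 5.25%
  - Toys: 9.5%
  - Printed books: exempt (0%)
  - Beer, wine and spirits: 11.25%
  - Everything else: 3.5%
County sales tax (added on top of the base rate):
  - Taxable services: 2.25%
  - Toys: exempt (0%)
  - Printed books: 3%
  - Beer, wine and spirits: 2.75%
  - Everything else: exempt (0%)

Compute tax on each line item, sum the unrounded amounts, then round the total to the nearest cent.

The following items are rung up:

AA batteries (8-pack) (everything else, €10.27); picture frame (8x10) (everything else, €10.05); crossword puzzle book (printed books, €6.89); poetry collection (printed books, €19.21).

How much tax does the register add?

AA batteries (8-pack) €10.27: everything else → 3.5% + 0% county = 3.5% → €0.35945
Picture frame (8x10) €10.05: everything else → 3.5% + 0% county = 3.5% → €0.35175
Crossword puzzle book €6.89: printed books → 0% + 3% county = 3% → €0.2067
Poetry collection €19.21: printed books → 0% + 3% county = 3% → €0.5763
Unrounded tax sum = €1.4942 → €1.49

€1.49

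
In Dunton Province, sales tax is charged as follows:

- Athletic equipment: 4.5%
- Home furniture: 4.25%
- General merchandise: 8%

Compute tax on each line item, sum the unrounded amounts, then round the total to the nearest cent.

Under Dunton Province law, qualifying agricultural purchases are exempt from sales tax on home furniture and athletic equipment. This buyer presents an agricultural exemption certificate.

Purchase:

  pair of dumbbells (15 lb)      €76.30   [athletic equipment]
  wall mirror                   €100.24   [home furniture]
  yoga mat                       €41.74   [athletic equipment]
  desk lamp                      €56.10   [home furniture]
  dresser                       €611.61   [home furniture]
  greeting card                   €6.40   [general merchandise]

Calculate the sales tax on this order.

€0.51

Pair of dumbbells (15 lb) €76.30: athletic equipment, buyer-exempt → 0% → €0.00
Wall mirror €100.24: home furniture, buyer-exempt → 0% → €0.00
Yoga mat €41.74: athletic equipment, buyer-exempt → 0% → €0.00
Desk lamp €56.10: home furniture, buyer-exempt → 0% → €0.00
Dresser €611.61: home furniture, buyer-exempt → 0% → €0.00
Greeting card €6.40: general merchandise → 8% → €0.512
Unrounded tax sum = €0.512 → €0.51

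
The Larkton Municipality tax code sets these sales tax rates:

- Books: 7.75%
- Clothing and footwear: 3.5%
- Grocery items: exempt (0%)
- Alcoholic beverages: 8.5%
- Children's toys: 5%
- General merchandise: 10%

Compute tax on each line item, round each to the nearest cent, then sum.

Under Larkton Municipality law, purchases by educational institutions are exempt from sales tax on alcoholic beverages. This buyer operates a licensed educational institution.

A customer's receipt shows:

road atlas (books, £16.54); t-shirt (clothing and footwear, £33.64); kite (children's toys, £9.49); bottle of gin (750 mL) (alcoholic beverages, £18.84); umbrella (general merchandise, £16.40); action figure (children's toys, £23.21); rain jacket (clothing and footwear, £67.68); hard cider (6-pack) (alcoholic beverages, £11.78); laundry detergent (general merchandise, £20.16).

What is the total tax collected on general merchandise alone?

£3.66

Umbrella £16.40: general merchandise → 10% → £1.64
Laundry detergent £20.16: general merchandise → 10% → £2.02
Tax on general merchandise = £1.64 + £2.02 = £3.66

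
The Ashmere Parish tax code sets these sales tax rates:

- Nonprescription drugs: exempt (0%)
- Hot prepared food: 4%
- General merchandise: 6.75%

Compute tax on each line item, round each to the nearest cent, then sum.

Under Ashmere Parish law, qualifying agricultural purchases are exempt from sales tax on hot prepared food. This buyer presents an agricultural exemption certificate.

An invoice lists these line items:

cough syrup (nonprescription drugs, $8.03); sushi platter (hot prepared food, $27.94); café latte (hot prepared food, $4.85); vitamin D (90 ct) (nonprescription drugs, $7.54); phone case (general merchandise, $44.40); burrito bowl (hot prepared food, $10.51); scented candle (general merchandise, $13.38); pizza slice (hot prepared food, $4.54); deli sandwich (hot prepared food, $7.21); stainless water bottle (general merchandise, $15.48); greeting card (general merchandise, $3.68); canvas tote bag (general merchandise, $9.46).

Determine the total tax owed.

Cough syrup $8.03: nonprescription drugs → 0% → $0.00
Sushi platter $27.94: hot prepared food, buyer-exempt → 0% → $0.00
Café latte $4.85: hot prepared food, buyer-exempt → 0% → $0.00
Vitamin D (90 ct) $7.54: nonprescription drugs → 0% → $0.00
Phone case $44.40: general merchandise → 6.75% → $3.00
Burrito bowl $10.51: hot prepared food, buyer-exempt → 0% → $0.00
Scented candle $13.38: general merchandise → 6.75% → $0.90
Pizza slice $4.54: hot prepared food, buyer-exempt → 0% → $0.00
Deli sandwich $7.21: hot prepared food, buyer-exempt → 0% → $0.00
Stainless water bottle $15.48: general merchandise → 6.75% → $1.04
Greeting card $3.68: general merchandise → 6.75% → $0.25
Canvas tote bag $9.46: general merchandise → 6.75% → $0.64
Total tax = $3.00 + $0.90 + $1.04 + $0.25 + $0.64 = $5.83

$5.83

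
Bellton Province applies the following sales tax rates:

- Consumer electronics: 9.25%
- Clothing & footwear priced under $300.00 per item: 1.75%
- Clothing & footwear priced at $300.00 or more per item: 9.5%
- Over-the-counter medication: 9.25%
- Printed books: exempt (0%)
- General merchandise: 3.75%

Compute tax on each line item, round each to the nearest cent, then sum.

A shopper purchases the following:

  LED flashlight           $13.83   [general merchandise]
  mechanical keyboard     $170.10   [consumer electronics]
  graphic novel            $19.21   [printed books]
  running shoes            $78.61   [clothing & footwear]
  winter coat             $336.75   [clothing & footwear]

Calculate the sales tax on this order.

$49.62

LED flashlight $13.83: general merchandise → 3.75% → $0.52
Mechanical keyboard $170.10: consumer electronics → 9.25% → $15.73
Graphic novel $19.21: printed books → 0% → $0.00
Running shoes $78.61: clothing & footwear, under $300.00 → 1.75% → $1.38
Winter coat $336.75: clothing & footwear, $300.00 or more → 9.5% → $31.99
Total tax = $0.52 + $15.73 + $1.38 + $31.99 = $49.62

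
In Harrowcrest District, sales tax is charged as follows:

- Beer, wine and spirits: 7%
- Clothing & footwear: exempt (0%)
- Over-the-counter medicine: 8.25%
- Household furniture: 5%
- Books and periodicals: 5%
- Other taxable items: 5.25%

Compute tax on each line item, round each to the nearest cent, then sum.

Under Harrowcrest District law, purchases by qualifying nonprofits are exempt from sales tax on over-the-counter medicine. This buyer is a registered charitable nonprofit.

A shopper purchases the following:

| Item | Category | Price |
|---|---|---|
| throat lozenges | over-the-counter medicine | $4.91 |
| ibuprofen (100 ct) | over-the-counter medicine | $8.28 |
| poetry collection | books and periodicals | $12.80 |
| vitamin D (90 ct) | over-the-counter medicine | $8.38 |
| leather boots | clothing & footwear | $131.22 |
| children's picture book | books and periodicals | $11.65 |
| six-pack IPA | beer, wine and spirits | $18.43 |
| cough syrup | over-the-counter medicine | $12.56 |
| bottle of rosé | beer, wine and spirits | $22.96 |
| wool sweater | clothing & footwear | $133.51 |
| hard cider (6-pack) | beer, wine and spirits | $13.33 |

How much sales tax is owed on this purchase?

$5.05

Throat lozenges $4.91: over-the-counter medicine, buyer-exempt → 0% → $0.00
Ibuprofen (100 ct) $8.28: over-the-counter medicine, buyer-exempt → 0% → $0.00
Poetry collection $12.80: books and periodicals → 5% → $0.64
Vitamin D (90 ct) $8.38: over-the-counter medicine, buyer-exempt → 0% → $0.00
Leather boots $131.22: clothing & footwear → 0% → $0.00
Children's picture book $11.65: books and periodicals → 5% → $0.58
Six-pack IPA $18.43: beer, wine and spirits → 7% → $1.29
Cough syrup $12.56: over-the-counter medicine, buyer-exempt → 0% → $0.00
Bottle of rosé $22.96: beer, wine and spirits → 7% → $1.61
Wool sweater $133.51: clothing & footwear → 0% → $0.00
Hard cider (6-pack) $13.33: beer, wine and spirits → 7% → $0.93
Total tax = $0.64 + $0.58 + $1.29 + $1.61 + $0.93 = $5.05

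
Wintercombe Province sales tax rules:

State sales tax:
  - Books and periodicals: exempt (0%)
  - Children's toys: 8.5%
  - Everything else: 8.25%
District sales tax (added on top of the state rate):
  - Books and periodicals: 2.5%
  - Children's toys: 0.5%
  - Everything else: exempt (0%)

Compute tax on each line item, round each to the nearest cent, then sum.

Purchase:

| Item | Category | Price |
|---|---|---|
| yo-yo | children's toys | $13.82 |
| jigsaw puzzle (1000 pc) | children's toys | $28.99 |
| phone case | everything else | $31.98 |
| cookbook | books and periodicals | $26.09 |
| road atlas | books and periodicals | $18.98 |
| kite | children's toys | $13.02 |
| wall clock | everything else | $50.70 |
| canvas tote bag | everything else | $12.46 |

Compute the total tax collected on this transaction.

$13.99

Yo-yo $13.82: children's toys → 8.5% + 0.5% district = 9% → $1.24
Jigsaw puzzle (1000 pc) $28.99: children's toys → 8.5% + 0.5% district = 9% → $2.61
Phone case $31.98: everything else → 8.25% + 0% district = 8.25% → $2.64
Cookbook $26.09: books and periodicals → 0% + 2.5% district = 2.5% → $0.65
Road atlas $18.98: books and periodicals → 0% + 2.5% district = 2.5% → $0.47
Kite $13.02: children's toys → 8.5% + 0.5% district = 9% → $1.17
Wall clock $50.70: everything else → 8.25% + 0% district = 8.25% → $4.18
Canvas tote bag $12.46: everything else → 8.25% + 0% district = 8.25% → $1.03
Total tax = $1.24 + $2.61 + $2.64 + $0.65 + $0.47 + $1.17 + $4.18 + $1.03 = $13.99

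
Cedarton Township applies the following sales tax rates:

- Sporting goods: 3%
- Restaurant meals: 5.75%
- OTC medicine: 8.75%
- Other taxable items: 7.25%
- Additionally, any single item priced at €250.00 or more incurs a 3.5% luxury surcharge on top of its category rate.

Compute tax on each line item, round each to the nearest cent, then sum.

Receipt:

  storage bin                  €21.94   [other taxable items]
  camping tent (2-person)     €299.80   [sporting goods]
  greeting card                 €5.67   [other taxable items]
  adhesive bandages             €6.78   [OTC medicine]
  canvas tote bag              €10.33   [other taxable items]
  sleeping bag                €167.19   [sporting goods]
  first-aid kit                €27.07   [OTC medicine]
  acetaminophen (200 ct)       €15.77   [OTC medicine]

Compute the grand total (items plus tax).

€586.15

Storage bin €21.94: other taxable items → 7.25% → €1.59
Camping tent (2-person) €299.80: sporting goods → 3% + 3.5% surcharge = 6.5% → €19.49
Greeting card €5.67: other taxable items → 7.25% → €0.41
Adhesive bandages €6.78: OTC medicine → 8.75% → €0.59
Canvas tote bag €10.33: other taxable items → 7.25% → €0.75
Sleeping bag €167.19: sporting goods → 3% → €5.02
First-aid kit €27.07: OTC medicine → 8.75% → €2.37
Acetaminophen (200 ct) €15.77: OTC medicine → 8.75% → €1.38
Subtotal = €554.55; tax = €31.60; total due = €586.15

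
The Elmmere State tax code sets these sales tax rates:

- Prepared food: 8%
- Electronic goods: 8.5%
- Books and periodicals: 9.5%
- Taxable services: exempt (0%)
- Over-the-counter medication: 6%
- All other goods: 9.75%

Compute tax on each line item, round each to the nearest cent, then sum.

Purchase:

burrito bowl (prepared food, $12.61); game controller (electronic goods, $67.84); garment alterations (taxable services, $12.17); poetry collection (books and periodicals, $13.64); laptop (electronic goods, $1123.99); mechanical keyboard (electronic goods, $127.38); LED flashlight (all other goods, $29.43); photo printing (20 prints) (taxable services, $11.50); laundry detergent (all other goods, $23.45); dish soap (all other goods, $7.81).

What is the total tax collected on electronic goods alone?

Game controller $67.84: electronic goods → 8.5% → $5.77
Laptop $1123.99: electronic goods → 8.5% → $95.54
Mechanical keyboard $127.38: electronic goods → 8.5% → $10.83
Tax on electronic goods = $5.77 + $95.54 + $10.83 = $112.14

$112.14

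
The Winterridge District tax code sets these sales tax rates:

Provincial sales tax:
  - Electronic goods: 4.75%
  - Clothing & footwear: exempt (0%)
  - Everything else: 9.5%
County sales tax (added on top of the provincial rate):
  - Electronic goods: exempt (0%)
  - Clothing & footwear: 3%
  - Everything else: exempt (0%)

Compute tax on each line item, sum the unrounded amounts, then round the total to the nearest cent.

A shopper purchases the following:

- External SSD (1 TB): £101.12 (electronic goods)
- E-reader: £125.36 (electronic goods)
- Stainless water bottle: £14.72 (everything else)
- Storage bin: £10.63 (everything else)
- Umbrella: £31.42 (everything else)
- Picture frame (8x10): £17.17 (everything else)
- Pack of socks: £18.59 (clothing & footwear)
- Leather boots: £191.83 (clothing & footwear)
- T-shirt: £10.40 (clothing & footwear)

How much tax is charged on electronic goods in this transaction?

External SSD (1 TB) £101.12: electronic goods → 4.75% + 0% county = 4.75% → £4.8032
E-reader £125.36: electronic goods → 4.75% + 0% county = 4.75% → £5.9546
Tax on electronic goods: unrounded sum = £10.7578 → £10.76

£10.76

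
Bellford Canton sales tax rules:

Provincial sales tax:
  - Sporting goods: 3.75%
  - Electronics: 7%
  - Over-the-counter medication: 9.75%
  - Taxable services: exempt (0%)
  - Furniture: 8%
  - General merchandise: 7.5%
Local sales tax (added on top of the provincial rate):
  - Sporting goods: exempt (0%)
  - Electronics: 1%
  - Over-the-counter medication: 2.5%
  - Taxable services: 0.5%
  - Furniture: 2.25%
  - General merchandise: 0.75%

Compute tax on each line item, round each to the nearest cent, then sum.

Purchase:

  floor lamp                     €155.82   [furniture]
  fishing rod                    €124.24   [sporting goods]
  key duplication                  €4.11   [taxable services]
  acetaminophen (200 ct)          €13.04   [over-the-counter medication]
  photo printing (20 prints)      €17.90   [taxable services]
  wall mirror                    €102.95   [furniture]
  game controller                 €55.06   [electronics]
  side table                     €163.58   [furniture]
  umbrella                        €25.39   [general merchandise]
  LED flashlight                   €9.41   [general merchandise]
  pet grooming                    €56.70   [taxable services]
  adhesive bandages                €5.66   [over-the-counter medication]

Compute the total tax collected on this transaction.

€57.90

Floor lamp €155.82: furniture → 8% + 2.25% local = 10.25% → €15.97
Fishing rod €124.24: sporting goods → 3.75% + 0% local = 3.75% → €4.66
Key duplication €4.11: taxable services → 0% + 0.5% local = 0.5% → €0.02
Acetaminophen (200 ct) €13.04: over-the-counter medication → 9.75% + 2.5% local = 12.25% → €1.60
Photo printing (20 prints) €17.90: taxable services → 0% + 0.5% local = 0.5% → €0.09
Wall mirror €102.95: furniture → 8% + 2.25% local = 10.25% → €10.55
Game controller €55.06: electronics → 7% + 1% local = 8% → €4.40
Side table €163.58: furniture → 8% + 2.25% local = 10.25% → €16.77
Umbrella €25.39: general merchandise → 7.5% + 0.75% local = 8.25% → €2.09
LED flashlight €9.41: general merchandise → 7.5% + 0.75% local = 8.25% → €0.78
Pet grooming €56.70: taxable services → 0% + 0.5% local = 0.5% → €0.28
Adhesive bandages €5.66: over-the-counter medication → 9.75% + 2.5% local = 12.25% → €0.69
Total tax = €15.97 + €4.66 + €0.02 + €1.60 + €0.09 + €10.55 + €4.40 + €16.77 + €2.09 + €0.78 + €0.28 + €0.69 = €57.90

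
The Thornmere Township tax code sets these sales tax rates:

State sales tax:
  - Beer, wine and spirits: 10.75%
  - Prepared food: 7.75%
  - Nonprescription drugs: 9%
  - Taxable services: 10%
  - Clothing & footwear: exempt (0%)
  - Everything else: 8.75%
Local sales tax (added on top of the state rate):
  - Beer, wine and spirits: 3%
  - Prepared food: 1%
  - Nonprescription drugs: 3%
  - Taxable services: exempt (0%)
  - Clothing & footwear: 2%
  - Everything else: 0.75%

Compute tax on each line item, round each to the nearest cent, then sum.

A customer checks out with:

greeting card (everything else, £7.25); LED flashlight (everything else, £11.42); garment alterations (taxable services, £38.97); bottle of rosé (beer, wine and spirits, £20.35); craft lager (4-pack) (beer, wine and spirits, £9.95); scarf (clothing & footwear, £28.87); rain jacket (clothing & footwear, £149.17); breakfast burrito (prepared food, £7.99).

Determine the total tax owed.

Greeting card £7.25: everything else → 8.75% + 0.75% local = 9.5% → £0.69
LED flashlight £11.42: everything else → 8.75% + 0.75% local = 9.5% → £1.08
Garment alterations £38.97: taxable services → 10% + 0% local = 10% → £3.90
Bottle of rosé £20.35: beer, wine and spirits → 10.75% + 3% local = 13.75% → £2.80
Craft lager (4-pack) £9.95: beer, wine and spirits → 10.75% + 3% local = 13.75% → £1.37
Scarf £28.87: clothing & footwear → 0% + 2% local = 2% → £0.58
Rain jacket £149.17: clothing & footwear → 0% + 2% local = 2% → £2.98
Breakfast burrito £7.99: prepared food → 7.75% + 1% local = 8.75% → £0.70
Total tax = £0.69 + £1.08 + £3.90 + £2.80 + £1.37 + £0.58 + £2.98 + £0.70 = £14.10

£14.10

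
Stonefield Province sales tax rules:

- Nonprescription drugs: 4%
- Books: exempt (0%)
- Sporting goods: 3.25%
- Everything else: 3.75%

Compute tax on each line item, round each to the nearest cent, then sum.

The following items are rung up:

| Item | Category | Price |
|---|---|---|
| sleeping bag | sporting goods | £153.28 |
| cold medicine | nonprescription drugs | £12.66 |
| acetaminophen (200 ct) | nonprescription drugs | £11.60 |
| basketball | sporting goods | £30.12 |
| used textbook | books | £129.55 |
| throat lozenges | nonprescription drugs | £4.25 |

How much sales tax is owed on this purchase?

£7.10

Sleeping bag £153.28: sporting goods → 3.25% → £4.98
Cold medicine £12.66: nonprescription drugs → 4% → £0.51
Acetaminophen (200 ct) £11.60: nonprescription drugs → 4% → £0.46
Basketball £30.12: sporting goods → 3.25% → £0.98
Used textbook £129.55: books → 0% → £0.00
Throat lozenges £4.25: nonprescription drugs → 4% → £0.17
Total tax = £4.98 + £0.51 + £0.46 + £0.98 + £0.17 = £7.10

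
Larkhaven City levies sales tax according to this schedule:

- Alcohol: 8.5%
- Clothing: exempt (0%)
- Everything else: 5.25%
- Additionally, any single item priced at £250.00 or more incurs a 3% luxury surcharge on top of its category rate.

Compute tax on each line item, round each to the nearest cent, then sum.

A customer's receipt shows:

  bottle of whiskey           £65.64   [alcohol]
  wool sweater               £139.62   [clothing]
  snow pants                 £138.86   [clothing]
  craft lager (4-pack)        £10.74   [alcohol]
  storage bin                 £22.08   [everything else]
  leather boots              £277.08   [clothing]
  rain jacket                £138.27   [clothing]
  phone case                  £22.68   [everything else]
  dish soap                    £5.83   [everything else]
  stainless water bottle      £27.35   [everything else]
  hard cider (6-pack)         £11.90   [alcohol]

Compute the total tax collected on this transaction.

£19.91

Bottle of whiskey £65.64: alcohol → 8.5% → £5.58
Wool sweater £139.62: clothing → 0% → £0.00
Snow pants £138.86: clothing → 0% → £0.00
Craft lager (4-pack) £10.74: alcohol → 8.5% → £0.91
Storage bin £22.08: everything else → 5.25% → £1.16
Leather boots £277.08: clothing → 0% + 3% surcharge = 3% → £8.31
Rain jacket £138.27: clothing → 0% → £0.00
Phone case £22.68: everything else → 5.25% → £1.19
Dish soap £5.83: everything else → 5.25% → £0.31
Stainless water bottle £27.35: everything else → 5.25% → £1.44
Hard cider (6-pack) £11.90: alcohol → 8.5% → £1.01
Total tax = £5.58 + £0.91 + £1.16 + £8.31 + £1.19 + £0.31 + £1.44 + £1.01 = £19.91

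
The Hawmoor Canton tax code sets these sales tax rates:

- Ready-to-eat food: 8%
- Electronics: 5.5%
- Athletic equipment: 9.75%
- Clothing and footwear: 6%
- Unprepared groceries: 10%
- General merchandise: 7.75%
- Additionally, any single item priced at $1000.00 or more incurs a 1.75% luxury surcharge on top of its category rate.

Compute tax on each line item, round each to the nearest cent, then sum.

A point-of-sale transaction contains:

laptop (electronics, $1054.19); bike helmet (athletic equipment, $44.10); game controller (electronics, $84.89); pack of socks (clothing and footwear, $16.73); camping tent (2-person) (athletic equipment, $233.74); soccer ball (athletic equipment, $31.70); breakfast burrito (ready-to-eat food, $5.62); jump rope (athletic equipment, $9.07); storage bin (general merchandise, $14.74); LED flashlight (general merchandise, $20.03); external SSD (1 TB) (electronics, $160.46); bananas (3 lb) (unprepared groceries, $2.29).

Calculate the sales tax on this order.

$125.36

Laptop $1054.19: electronics → 5.5% + 1.75% surcharge = 7.25% → $76.43
Bike helmet $44.10: athletic equipment → 9.75% → $4.30
Game controller $84.89: electronics → 5.5% → $4.67
Pack of socks $16.73: clothing and footwear → 6% → $1.00
Camping tent (2-person) $233.74: athletic equipment → 9.75% → $22.79
Soccer ball $31.70: athletic equipment → 9.75% → $3.09
Breakfast burrito $5.62: ready-to-eat food → 8% → $0.45
Jump rope $9.07: athletic equipment → 9.75% → $0.88
Storage bin $14.74: general merchandise → 7.75% → $1.14
LED flashlight $20.03: general merchandise → 7.75% → $1.55
External SSD (1 TB) $160.46: electronics → 5.5% → $8.83
Bananas (3 lb) $2.29: unprepared groceries → 10% → $0.23
Total tax = $76.43 + $4.30 + $4.67 + $1.00 + $22.79 + $3.09 + $0.45 + $0.88 + $1.14 + $1.55 + $8.83 + $0.23 = $125.36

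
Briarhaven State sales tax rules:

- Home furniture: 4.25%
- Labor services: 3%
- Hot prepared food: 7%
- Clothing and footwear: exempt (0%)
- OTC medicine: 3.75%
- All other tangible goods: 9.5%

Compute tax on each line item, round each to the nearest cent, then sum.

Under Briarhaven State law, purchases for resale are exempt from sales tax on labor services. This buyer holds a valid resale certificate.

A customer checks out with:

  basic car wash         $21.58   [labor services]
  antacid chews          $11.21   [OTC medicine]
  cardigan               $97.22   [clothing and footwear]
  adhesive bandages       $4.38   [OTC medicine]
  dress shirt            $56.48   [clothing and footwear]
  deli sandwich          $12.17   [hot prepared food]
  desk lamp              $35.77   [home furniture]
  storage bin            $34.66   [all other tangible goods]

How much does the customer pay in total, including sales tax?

Basic car wash $21.58: labor services, buyer-exempt → 0% → $0.00
Antacid chews $11.21: OTC medicine → 3.75% → $0.42
Cardigan $97.22: clothing and footwear → 0% → $0.00
Adhesive bandages $4.38: OTC medicine → 3.75% → $0.16
Dress shirt $56.48: clothing and footwear → 0% → $0.00
Deli sandwich $12.17: hot prepared food → 7% → $0.85
Desk lamp $35.77: home furniture → 4.25% → $1.52
Storage bin $34.66: all other tangible goods → 9.5% → $3.29
Subtotal = $273.47; tax = $6.24; total due = $279.71

$279.71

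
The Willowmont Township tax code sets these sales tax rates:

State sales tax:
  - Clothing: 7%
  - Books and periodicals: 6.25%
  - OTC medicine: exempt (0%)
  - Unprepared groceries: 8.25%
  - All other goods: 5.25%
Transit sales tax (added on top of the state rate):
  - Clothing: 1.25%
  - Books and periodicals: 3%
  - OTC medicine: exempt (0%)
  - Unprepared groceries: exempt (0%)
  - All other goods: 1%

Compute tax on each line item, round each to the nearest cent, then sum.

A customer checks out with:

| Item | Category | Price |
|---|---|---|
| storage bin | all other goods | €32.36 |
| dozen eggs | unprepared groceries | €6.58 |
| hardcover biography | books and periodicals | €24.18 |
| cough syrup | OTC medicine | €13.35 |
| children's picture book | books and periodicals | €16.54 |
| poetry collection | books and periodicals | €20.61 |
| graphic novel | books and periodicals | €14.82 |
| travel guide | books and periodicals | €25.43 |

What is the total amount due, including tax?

€165.83

Storage bin €32.36: all other goods → 5.25% + 1% transit = 6.25% → €2.02
Dozen eggs €6.58: unprepared groceries → 8.25% + 0% transit = 8.25% → €0.54
Hardcover biography €24.18: books and periodicals → 6.25% + 3% transit = 9.25% → €2.24
Cough syrup €13.35: OTC medicine → 0% + 0% transit = 0% → €0.00
Children's picture book €16.54: books and periodicals → 6.25% + 3% transit = 9.25% → €1.53
Poetry collection €20.61: books and periodicals → 6.25% + 3% transit = 9.25% → €1.91
Graphic novel €14.82: books and periodicals → 6.25% + 3% transit = 9.25% → €1.37
Travel guide €25.43: books and periodicals → 6.25% + 3% transit = 9.25% → €2.35
Subtotal = €153.87; tax = €11.96; total due = €165.83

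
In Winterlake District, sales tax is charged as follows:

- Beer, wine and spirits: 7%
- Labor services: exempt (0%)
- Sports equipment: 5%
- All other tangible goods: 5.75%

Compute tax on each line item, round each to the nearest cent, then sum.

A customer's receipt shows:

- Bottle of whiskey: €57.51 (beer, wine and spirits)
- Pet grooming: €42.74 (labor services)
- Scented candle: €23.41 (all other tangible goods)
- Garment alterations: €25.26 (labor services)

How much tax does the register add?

€5.38

Bottle of whiskey €57.51: beer, wine and spirits → 7% → €4.03
Pet grooming €42.74: labor services → 0% → €0.00
Scented candle €23.41: all other tangible goods → 5.75% → €1.35
Garment alterations €25.26: labor services → 0% → €0.00
Total tax = €4.03 + €1.35 = €5.38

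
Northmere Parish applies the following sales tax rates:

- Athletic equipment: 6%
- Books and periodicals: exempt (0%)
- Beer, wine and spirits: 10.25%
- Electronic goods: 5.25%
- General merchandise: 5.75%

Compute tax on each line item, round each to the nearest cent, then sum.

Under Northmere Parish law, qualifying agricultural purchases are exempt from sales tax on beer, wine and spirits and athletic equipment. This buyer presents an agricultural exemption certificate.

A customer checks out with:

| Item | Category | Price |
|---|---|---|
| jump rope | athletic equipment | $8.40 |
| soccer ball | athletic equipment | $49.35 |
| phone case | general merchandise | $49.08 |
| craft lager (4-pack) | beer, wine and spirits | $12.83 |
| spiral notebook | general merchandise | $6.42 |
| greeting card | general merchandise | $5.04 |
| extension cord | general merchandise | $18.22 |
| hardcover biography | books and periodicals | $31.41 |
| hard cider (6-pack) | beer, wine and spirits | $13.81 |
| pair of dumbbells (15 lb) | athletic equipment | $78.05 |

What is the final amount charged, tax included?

Jump rope $8.40: athletic equipment, buyer-exempt → 0% → $0.00
Soccer ball $49.35: athletic equipment, buyer-exempt → 0% → $0.00
Phone case $49.08: general merchandise → 5.75% → $2.82
Craft lager (4-pack) $12.83: beer, wine and spirits, buyer-exempt → 0% → $0.00
Spiral notebook $6.42: general merchandise → 5.75% → $0.37
Greeting card $5.04: general merchandise → 5.75% → $0.29
Extension cord $18.22: general merchandise → 5.75% → $1.05
Hardcover biography $31.41: books and periodicals → 0% → $0.00
Hard cider (6-pack) $13.81: beer, wine and spirits, buyer-exempt → 0% → $0.00
Pair of dumbbells (15 lb) $78.05: athletic equipment, buyer-exempt → 0% → $0.00
Subtotal = $272.61; tax = $4.53; total due = $277.14

$277.14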